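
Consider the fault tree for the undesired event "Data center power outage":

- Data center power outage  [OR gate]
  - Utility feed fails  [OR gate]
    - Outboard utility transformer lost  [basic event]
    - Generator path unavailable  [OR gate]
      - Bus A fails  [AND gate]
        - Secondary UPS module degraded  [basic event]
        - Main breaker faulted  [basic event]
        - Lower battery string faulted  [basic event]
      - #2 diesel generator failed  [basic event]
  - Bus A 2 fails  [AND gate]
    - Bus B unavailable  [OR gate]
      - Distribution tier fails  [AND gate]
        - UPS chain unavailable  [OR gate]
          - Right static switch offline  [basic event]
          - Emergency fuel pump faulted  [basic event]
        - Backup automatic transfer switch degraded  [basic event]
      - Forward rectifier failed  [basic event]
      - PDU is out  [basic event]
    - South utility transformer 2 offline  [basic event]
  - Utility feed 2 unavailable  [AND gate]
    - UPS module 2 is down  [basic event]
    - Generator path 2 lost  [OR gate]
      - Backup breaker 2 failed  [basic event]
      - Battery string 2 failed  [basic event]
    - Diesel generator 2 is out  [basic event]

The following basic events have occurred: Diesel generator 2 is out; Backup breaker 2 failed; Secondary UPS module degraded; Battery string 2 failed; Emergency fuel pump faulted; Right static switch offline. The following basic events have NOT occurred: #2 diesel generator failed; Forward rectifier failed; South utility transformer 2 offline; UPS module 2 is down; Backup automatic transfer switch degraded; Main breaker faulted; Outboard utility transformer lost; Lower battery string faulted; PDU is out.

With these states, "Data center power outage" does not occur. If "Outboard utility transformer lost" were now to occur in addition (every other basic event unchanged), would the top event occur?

Yes

Counterfactual: set "Outboard utility transformer lost" to occurred.
Bus A fails [AND]: Secondary UPS module degraded=occurs, Main breaker faulted=not, Lower battery string faulted=not → not all inputs occur → does not occur.
Generator path unavailable [OR]: Bus A fails=not, #2 diesel generator failed=not → no input occurs → does not occur.
Utility feed fails [OR]: Outboard utility transformer lost=occurs, Generator path unavailable=not → at least one input occurs → occurs.
UPS chain unavailable [OR]: Right static switch offline=occurs, Emergency fuel pump faulted=occurs → at least one input occurs → occurs.
Distribution tier fails [AND]: UPS chain unavailable=occurs, Backup automatic transfer switch degraded=not → not all inputs occur → does not occur.
Bus B unavailable [OR]: Distribution tier fails=not, Forward rectifier failed=not, PDU is out=not → no input occurs → does not occur.
Bus A 2 fails [AND]: Bus B unavailable=not, South utility transformer 2 offline=not → not all inputs occur → does not occur.
Generator path 2 lost [OR]: Backup breaker 2 failed=occurs, Battery string 2 failed=occurs → at least one input occurs → occurs.
Utility feed 2 unavailable [AND]: UPS module 2 is down=not, Generator path 2 lost=occurs, Diesel generator 2 is out=occurs → not all inputs occur → does not occur.
Data center power outage [OR]: Utility feed fails=occurs, Bus A 2 fails=not, Utility feed 2 unavailable=not → at least one input occurs → occurs.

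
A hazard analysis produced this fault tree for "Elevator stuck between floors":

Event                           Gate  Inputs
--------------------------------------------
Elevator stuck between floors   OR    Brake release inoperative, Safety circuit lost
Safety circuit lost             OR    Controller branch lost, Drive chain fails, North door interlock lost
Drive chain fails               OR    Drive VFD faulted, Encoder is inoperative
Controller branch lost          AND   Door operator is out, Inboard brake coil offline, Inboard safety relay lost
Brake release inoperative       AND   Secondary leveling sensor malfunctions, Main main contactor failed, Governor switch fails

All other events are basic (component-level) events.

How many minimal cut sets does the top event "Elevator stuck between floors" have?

Brake release inoperative [AND]: one cut set from each child combined → 1 × 1 × 1 = 1 cut set(s).
Controller branch lost [AND]: one cut set from each child combined → 1 × 1 × 1 = 1 cut set(s).
Drive chain fails [OR]: union of children's cut sets → 2 cut set(s).
Safety circuit lost [OR]: union of children's cut sets → 4 cut set(s).
Elevator stuck between floors [OR]: union of children's cut sets → 5 cut set(s).
Minimal cut sets: {Governor switch fails, Main main contactor failed, Secondary leveling sensor malfunctions}; {Door operator is out, Inboard brake coil offline, Inboard safety relay lost}; {Drive VFD faulted}; {Encoder is inoperative}; {North door interlock lost}.

5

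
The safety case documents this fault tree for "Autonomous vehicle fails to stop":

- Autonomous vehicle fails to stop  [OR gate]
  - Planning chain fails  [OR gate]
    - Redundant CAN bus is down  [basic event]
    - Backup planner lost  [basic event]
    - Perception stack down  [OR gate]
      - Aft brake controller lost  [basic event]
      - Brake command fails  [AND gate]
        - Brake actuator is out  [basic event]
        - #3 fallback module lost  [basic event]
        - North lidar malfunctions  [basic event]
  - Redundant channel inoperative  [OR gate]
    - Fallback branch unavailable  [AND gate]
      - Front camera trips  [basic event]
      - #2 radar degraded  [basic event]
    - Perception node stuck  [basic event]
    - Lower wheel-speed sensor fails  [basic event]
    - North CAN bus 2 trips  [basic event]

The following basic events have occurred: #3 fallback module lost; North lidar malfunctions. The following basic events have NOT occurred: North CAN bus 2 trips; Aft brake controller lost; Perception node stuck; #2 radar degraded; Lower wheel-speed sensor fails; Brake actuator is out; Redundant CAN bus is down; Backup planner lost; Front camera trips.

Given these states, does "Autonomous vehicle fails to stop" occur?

Brake command fails [AND]: Brake actuator is out=not, #3 fallback module lost=occurs, North lidar malfunctions=occurs → not all inputs occur → does not occur.
Perception stack down [OR]: Aft brake controller lost=not, Brake command fails=not → no input occurs → does not occur.
Planning chain fails [OR]: Redundant CAN bus is down=not, Backup planner lost=not, Perception stack down=not → no input occurs → does not occur.
Fallback branch unavailable [AND]: Front camera trips=not, #2 radar degraded=not → not all inputs occur → does not occur.
Redundant channel inoperative [OR]: Fallback branch unavailable=not, Perception node stuck=not, Lower wheel-speed sensor fails=not, North CAN bus 2 trips=not → no input occurs → does not occur.
Autonomous vehicle fails to stop [OR]: Planning chain fails=not, Redundant channel inoperative=not → no input occurs → does not occur.

No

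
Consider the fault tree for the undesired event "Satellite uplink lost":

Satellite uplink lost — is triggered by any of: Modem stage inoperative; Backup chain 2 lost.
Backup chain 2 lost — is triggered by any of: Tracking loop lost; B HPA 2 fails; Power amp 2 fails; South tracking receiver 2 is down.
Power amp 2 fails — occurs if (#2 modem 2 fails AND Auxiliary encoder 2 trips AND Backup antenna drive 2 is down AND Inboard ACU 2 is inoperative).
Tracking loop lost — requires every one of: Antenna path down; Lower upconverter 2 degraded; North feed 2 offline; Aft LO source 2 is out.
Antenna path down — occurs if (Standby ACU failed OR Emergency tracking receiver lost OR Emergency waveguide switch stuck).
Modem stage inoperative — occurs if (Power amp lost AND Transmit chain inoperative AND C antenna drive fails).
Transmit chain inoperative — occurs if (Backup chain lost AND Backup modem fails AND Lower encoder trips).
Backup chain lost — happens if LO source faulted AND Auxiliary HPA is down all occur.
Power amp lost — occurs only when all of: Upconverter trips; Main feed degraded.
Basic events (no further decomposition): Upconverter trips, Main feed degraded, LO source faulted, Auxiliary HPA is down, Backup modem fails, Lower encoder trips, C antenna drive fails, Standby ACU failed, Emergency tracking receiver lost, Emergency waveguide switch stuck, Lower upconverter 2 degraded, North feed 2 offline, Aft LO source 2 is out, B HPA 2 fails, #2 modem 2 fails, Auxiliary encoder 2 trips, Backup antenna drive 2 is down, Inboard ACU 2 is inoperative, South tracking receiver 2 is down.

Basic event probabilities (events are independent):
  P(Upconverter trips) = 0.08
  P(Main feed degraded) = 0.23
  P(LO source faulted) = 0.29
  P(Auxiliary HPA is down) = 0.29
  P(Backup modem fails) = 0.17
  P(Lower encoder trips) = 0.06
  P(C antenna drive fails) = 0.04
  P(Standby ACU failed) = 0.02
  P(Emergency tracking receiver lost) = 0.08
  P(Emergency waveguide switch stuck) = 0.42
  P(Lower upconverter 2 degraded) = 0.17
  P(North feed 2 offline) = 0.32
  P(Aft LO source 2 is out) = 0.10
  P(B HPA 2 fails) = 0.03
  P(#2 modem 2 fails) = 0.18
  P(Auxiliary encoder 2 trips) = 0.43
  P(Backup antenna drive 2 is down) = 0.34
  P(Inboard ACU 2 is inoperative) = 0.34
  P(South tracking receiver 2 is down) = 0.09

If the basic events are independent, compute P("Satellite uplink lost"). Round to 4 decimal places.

0.1275

P(Power amp lost) [AND] = 0.08 × 0.23 = 0.018400
P(Backup chain lost) [AND] = 0.29 × 0.29 = 0.084100
P(Transmit chain inoperative) [AND] = 0.084100 × 0.17 × 0.06 = 0.000858
P(Modem stage inoperative) [AND] = 0.018400 × 0.000858 × 0.04 = 0.000001
P(Antenna path down) [OR] = 1 − (1−0.02) × (1−0.08) × (1−0.42) = 0.477072
P(Tracking loop lost) [AND] = 0.477072 × 0.17 × 0.32 × 0.10 = 0.002595
P(Power amp 2 fails) [AND] = 0.18 × 0.43 × 0.34 × 0.34 = 0.008947
P(Backup chain 2 lost) [OR] = 1 − (1−0.002595) × (1−0.03) × (1−0.008947) × (1−0.09) = 0.127468
P(Satellite uplink lost) [OR] = 1 − (1−0.000001) × (1−0.127468) = 0.127469
Rounded to 4 decimal places: P(Satellite uplink lost) ≈ 0.1275.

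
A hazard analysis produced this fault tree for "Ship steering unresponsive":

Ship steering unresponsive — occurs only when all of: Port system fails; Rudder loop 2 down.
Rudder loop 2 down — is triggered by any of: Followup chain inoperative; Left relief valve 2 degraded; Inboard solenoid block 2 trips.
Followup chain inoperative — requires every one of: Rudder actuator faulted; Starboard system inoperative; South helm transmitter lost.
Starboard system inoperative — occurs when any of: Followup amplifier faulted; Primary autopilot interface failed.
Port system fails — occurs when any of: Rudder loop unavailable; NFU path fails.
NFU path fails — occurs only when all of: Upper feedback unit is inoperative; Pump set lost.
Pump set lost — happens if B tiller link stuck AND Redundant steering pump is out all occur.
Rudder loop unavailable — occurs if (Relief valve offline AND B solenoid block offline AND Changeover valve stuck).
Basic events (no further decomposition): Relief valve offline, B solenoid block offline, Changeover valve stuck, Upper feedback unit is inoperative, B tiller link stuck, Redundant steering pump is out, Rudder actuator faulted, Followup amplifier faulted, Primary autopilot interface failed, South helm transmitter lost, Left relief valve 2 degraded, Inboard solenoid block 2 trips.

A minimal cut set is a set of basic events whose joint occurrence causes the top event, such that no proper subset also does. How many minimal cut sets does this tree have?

Rudder loop unavailable [AND]: one cut set from each child combined → 1 × 1 × 1 = 1 cut set(s).
Pump set lost [AND]: one cut set from each child combined → 1 × 1 = 1 cut set(s).
NFU path fails [AND]: one cut set from each child combined → 1 × 1 = 1 cut set(s).
Port system fails [OR]: union of children's cut sets → 2 cut set(s).
Starboard system inoperative [OR]: union of children's cut sets → 2 cut set(s).
Followup chain inoperative [AND]: one cut set from each child combined → 1 × 2 × 1 = 2 cut set(s).
Rudder loop 2 down [OR]: union of children's cut sets → 4 cut set(s).
Ship steering unresponsive [AND]: one cut set from each child combined → 2 × 4 = 8 cut set(s).
Minimal cut sets: {B solenoid block offline, Changeover valve stuck, Followup amplifier faulted, Relief valve offline, Rudder actuator faulted, South helm transmitter lost}; {B solenoid block offline, Changeover valve stuck, Primary autopilot interface failed, Relief valve offline, Rudder actuator faulted, South helm transmitter lost}; {B solenoid block offline, Changeover valve stuck, Left relief valve 2 degraded, Relief valve offline}; {B solenoid block offline, Changeover valve stuck, Inboard solenoid block 2 trips, Relief valve offline}; {B tiller link stuck, Followup amplifier faulted, Redundant steering pump is out, Rudder actuator faulted, South helm transmitter lost, Upper feedback unit is inoperative}; {B tiller link stuck, Primary autopilot interface failed, Redundant steering pump is out, Rudder actuator faulted, South helm transmitter lost, Upper feedback unit is inoperative}; {B tiller link stuck, Left relief valve 2 degraded, Redundant steering pump is out, Upper feedback unit is inoperative}; {B tiller link stuck, Inboard solenoid block 2 trips, Redundant steering pump is out, Upper feedback unit is inoperative}.

8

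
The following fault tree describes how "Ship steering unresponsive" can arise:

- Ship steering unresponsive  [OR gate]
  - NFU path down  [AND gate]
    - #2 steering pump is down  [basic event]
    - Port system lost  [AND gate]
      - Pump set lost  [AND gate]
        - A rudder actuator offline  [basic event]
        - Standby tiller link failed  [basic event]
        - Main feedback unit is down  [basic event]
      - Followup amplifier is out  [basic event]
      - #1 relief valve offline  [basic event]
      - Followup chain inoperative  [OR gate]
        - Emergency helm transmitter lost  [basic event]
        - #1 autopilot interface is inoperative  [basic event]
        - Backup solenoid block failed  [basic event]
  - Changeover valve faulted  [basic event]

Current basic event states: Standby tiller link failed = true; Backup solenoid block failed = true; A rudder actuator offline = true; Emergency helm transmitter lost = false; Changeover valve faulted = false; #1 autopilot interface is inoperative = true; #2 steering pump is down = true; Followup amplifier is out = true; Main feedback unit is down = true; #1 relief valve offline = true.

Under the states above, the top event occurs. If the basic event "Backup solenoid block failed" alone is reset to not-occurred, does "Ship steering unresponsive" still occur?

Yes

Counterfactual: set "Backup solenoid block failed" to not occurred.
Pump set lost [AND]: A rudder actuator offline=occurs, Standby tiller link failed=occurs, Main feedback unit is down=occurs → all inputs occur → occurs.
Followup chain inoperative [OR]: Emergency helm transmitter lost=not, #1 autopilot interface is inoperative=occurs, Backup solenoid block failed=not → at least one input occurs → occurs.
Port system lost [AND]: Pump set lost=occurs, Followup amplifier is out=occurs, #1 relief valve offline=occurs, Followup chain inoperative=occurs → all inputs occur → occurs.
NFU path down [AND]: #2 steering pump is down=occurs, Port system lost=occurs → all inputs occur → occurs.
Ship steering unresponsive [OR]: NFU path down=occurs, Changeover valve faulted=not → at least one input occurs → occurs.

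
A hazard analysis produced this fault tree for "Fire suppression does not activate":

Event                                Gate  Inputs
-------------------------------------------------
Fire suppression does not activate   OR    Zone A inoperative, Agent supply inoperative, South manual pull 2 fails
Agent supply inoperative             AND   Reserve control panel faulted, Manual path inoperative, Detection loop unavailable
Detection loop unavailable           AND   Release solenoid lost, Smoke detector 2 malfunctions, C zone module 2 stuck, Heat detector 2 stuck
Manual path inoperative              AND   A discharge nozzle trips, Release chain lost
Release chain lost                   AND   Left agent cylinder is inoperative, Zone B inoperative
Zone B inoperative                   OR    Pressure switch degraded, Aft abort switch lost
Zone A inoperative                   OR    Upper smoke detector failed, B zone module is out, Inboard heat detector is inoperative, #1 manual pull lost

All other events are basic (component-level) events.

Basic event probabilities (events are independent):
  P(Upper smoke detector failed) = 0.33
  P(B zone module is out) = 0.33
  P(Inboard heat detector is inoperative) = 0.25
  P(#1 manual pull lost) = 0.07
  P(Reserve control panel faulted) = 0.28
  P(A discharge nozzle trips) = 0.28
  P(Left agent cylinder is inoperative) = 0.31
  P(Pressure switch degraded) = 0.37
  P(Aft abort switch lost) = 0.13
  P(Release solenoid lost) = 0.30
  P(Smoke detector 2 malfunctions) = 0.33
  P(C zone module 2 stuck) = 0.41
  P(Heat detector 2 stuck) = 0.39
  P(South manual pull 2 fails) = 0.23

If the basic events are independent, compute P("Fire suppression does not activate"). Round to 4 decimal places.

0.7589

P(Zone A inoperative) [OR] = 1 − (1−0.33) × (1−0.33) × (1−0.25) × (1−0.07) = 0.686892
P(Zone B inoperative) [OR] = 1 − (1−0.37) × (1−0.13) = 0.451900
P(Release chain lost) [AND] = 0.31 × 0.451900 = 0.140089
P(Manual path inoperative) [AND] = 0.28 × 0.140089 = 0.039225
P(Detection loop unavailable) [AND] = 0.30 × 0.33 × 0.41 × 0.39 = 0.015830
P(Agent supply inoperative) [AND] = 0.28 × 0.039225 × 0.015830 = 0.000174
P(Fire suppression does not activate) [OR] = 1 − (1−0.686892) × (1−0.000174) × (1−0.23) = 0.758949
Rounded to 4 decimal places: P(Fire suppression does not activate) ≈ 0.7589.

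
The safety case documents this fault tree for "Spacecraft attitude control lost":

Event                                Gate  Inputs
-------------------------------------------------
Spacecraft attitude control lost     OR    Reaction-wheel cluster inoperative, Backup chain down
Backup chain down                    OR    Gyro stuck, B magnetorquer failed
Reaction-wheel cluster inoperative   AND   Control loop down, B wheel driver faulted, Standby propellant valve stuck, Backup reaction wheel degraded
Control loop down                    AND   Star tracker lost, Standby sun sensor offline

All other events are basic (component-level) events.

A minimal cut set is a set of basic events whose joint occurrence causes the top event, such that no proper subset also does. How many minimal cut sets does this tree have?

Control loop down [AND]: one cut set from each child combined → 1 × 1 = 1 cut set(s).
Reaction-wheel cluster inoperative [AND]: one cut set from each child combined → 1 × 1 × 1 × 1 = 1 cut set(s).
Backup chain down [OR]: union of children's cut sets → 2 cut set(s).
Spacecraft attitude control lost [OR]: union of children's cut sets → 3 cut set(s).
Minimal cut sets: {B wheel driver faulted, Backup reaction wheel degraded, Standby propellant valve stuck, Standby sun sensor offline, Star tracker lost}; {Gyro stuck}; {B magnetorquer failed}.

3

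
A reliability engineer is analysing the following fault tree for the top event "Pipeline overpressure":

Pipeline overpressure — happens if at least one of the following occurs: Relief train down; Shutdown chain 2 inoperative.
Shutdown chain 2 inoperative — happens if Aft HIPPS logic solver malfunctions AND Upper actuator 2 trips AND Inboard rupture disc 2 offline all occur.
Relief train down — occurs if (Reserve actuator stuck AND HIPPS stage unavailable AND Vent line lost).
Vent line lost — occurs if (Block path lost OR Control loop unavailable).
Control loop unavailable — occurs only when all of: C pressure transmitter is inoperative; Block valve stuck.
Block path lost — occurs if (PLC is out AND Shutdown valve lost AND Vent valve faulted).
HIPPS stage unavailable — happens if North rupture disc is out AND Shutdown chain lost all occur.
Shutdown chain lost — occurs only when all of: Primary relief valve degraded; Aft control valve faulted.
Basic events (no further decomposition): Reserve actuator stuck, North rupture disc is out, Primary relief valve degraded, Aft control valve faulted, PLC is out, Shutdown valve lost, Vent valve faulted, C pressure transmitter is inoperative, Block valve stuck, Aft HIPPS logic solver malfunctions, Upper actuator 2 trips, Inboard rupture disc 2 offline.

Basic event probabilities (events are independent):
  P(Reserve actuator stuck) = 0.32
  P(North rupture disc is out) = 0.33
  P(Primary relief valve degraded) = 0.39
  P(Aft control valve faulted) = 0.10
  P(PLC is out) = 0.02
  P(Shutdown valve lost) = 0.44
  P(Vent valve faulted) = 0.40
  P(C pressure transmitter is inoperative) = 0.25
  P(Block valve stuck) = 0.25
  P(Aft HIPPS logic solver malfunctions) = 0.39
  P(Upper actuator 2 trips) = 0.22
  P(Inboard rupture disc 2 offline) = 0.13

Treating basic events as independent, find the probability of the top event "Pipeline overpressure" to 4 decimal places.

P(Shutdown chain lost) [AND] = 0.39 × 0.10 = 0.039000
P(HIPPS stage unavailable) [AND] = 0.33 × 0.039000 = 0.012870
P(Block path lost) [AND] = 0.02 × 0.44 × 0.40 = 0.003520
P(Control loop unavailable) [AND] = 0.25 × 0.25 = 0.062500
P(Vent line lost) [OR] = 1 − (1−0.003520) × (1−0.062500) = 0.065800
P(Relief train down) [AND] = 0.32 × 0.012870 × 0.065800 = 0.000271
P(Shutdown chain 2 inoperative) [AND] = 0.39 × 0.22 × 0.13 = 0.011154
P(Pipeline overpressure) [OR] = 1 − (1−0.000271) × (1−0.011154) = 0.011422
Rounded to 4 decimal places: P(Pipeline overpressure) ≈ 0.0114.

0.0114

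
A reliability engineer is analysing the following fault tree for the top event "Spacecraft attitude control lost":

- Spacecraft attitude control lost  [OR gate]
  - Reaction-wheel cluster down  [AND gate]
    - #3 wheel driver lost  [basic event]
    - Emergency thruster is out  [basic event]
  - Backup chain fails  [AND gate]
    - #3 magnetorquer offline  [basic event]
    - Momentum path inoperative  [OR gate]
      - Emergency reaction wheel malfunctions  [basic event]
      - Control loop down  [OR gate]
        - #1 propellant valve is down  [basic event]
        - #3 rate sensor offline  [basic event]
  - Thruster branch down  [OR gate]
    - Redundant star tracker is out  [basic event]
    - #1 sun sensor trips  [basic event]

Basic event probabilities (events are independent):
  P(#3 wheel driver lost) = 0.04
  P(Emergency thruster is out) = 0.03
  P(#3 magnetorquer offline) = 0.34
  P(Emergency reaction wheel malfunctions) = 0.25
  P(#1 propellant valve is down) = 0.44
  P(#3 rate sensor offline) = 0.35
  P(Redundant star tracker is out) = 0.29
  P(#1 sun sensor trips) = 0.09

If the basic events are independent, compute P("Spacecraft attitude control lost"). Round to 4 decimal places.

0.5142

P(Reaction-wheel cluster down) [AND] = 0.04 × 0.03 = 0.001200
P(Control loop down) [OR] = 1 − (1−0.44) × (1−0.35) = 0.636000
P(Momentum path inoperative) [OR] = 1 − (1−0.25) × (1−0.636000) = 0.727000
P(Backup chain fails) [AND] = 0.34 × 0.727000 = 0.247180
P(Thruster branch down) [OR] = 1 − (1−0.29) × (1−0.09) = 0.353900
P(Spacecraft attitude control lost) [OR] = 1 − (1−0.001200) × (1−0.247180) × (1−0.353900) = 0.514187
Rounded to 4 decimal places: P(Spacecraft attitude control lost) ≈ 0.5142.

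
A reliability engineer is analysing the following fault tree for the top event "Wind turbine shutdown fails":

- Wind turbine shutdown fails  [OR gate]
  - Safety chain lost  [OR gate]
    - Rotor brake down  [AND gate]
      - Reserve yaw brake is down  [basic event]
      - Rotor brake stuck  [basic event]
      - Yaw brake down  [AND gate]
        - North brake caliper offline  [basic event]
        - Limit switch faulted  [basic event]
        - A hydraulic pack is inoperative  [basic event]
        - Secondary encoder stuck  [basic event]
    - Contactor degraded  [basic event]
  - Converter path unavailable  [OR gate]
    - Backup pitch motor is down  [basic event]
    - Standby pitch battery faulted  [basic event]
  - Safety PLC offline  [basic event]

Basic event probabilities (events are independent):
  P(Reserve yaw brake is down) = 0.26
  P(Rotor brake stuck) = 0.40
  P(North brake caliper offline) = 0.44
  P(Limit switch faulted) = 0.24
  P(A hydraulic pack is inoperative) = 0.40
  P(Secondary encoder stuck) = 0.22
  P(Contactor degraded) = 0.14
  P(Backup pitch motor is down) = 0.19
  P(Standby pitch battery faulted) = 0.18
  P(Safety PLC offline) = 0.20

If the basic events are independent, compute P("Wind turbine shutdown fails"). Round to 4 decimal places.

P(Yaw brake down) [AND] = 0.44 × 0.24 × 0.40 × 0.22 = 0.009293
P(Rotor brake down) [AND] = 0.26 × 0.40 × 0.009293 = 0.000966
P(Safety chain lost) [OR] = 1 − (1−0.000966) × (1−0.14) = 0.140831
P(Converter path unavailable) [OR] = 1 − (1−0.19) × (1−0.18) = 0.335800
P(Wind turbine shutdown fails) [OR] = 1 − (1−0.140831) × (1−0.335800) × (1−0.20) = 0.543472
Rounded to 4 decimal places: P(Wind turbine shutdown fails) ≈ 0.5435.

0.5435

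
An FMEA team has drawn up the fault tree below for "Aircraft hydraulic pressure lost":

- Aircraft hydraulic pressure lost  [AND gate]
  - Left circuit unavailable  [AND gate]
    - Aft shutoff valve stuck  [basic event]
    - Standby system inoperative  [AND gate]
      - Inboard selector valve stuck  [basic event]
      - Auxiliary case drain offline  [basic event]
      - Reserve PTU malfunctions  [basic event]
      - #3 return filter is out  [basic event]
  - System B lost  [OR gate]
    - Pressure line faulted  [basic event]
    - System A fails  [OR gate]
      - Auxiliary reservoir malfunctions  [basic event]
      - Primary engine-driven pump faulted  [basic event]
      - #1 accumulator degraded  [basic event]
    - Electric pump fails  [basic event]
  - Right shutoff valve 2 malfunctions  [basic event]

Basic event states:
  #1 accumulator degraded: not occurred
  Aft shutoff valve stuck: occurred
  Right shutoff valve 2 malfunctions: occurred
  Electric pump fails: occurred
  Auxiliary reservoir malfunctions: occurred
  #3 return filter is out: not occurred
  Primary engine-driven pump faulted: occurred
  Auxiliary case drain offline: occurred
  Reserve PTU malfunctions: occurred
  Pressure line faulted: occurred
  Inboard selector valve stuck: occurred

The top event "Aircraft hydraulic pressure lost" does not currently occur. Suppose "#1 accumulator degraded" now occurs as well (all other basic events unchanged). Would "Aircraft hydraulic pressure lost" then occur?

Counterfactual: set "#1 accumulator degraded" to occurred.
Standby system inoperative [AND]: Inboard selector valve stuck=occurs, Auxiliary case drain offline=occurs, Reserve PTU malfunctions=occurs, #3 return filter is out=not → not all inputs occur → does not occur.
Left circuit unavailable [AND]: Aft shutoff valve stuck=occurs, Standby system inoperative=not → not all inputs occur → does not occur.
System A fails [OR]: Auxiliary reservoir malfunctions=occurs, Primary engine-driven pump faulted=occurs, #1 accumulator degraded=occurs → at least one input occurs → occurs.
System B lost [OR]: Pressure line faulted=occurs, System A fails=occurs, Electric pump fails=occurs → at least one input occurs → occurs.
Aircraft hydraulic pressure lost [AND]: Left circuit unavailable=not, System B lost=occurs, Right shutoff valve 2 malfunctions=occurs → not all inputs occur → does not occur.

No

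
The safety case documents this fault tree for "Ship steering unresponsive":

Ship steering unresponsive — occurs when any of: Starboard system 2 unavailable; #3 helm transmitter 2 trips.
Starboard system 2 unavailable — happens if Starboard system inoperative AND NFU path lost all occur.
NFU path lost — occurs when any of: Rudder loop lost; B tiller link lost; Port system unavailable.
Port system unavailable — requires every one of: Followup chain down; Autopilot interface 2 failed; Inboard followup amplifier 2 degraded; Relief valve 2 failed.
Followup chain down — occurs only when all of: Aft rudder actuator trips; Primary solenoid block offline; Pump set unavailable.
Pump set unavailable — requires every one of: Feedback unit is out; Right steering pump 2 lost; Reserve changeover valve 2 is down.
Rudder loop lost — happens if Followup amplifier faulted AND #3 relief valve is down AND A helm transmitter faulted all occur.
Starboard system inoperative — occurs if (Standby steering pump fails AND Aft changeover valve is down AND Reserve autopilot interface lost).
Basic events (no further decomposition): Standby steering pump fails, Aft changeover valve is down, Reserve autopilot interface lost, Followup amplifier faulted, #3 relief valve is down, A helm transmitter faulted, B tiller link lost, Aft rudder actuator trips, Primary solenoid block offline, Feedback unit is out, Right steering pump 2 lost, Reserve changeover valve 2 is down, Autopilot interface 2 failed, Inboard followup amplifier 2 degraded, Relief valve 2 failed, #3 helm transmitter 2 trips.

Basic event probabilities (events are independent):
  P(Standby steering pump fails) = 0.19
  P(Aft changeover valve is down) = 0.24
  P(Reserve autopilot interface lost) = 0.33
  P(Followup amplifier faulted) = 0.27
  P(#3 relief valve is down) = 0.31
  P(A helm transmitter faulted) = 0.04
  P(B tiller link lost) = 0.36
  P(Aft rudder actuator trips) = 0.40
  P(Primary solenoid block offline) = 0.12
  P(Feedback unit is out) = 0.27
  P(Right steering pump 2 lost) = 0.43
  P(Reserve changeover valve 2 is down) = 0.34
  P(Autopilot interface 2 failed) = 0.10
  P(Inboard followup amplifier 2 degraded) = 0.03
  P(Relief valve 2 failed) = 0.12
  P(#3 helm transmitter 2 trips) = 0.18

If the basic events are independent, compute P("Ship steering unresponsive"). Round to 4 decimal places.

0.1845

P(Starboard system inoperative) [AND] = 0.19 × 0.24 × 0.33 = 0.015048
P(Rudder loop lost) [AND] = 0.27 × 0.31 × 0.04 = 0.003348
P(Pump set unavailable) [AND] = 0.27 × 0.43 × 0.34 = 0.039474
P(Followup chain down) [AND] = 0.40 × 0.12 × 0.039474 = 0.001895
P(Port system unavailable) [AND] = 0.001895 × 0.10 × 0.03 × 0.12 = 0.000001
P(NFU path lost) [OR] = 1 − (1−0.003348) × (1−0.36) × (1−0.000001) = 0.362143
P(Starboard system 2 unavailable) [AND] = 0.015048 × 0.362143 = 0.005450
P(Ship steering unresponsive) [OR] = 1 − (1−0.005450) × (1−0.18) = 0.184469
Rounded to 4 decimal places: P(Ship steering unresponsive) ≈ 0.1845.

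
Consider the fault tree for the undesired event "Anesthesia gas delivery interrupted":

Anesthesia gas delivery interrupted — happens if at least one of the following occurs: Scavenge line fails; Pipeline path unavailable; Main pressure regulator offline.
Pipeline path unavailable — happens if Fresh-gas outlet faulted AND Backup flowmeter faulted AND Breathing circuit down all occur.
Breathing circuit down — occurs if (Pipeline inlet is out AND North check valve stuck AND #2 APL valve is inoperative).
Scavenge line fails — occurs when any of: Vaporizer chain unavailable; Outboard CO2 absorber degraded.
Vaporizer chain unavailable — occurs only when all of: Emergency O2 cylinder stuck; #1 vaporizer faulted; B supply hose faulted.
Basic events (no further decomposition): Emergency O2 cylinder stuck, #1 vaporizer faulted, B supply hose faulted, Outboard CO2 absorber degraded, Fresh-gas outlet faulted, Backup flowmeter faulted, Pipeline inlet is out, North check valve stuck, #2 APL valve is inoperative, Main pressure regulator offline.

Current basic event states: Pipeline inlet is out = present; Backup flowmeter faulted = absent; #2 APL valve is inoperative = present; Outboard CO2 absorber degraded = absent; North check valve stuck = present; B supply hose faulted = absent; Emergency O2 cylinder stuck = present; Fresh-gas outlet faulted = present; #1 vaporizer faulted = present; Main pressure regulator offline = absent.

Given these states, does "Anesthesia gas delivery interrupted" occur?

No

Vaporizer chain unavailable [AND]: Emergency O2 cylinder stuck=occurs, #1 vaporizer faulted=occurs, B supply hose faulted=not → not all inputs occur → does not occur.
Scavenge line fails [OR]: Vaporizer chain unavailable=not, Outboard CO2 absorber degraded=not → no input occurs → does not occur.
Breathing circuit down [AND]: Pipeline inlet is out=occurs, North check valve stuck=occurs, #2 APL valve is inoperative=occurs → all inputs occur → occurs.
Pipeline path unavailable [AND]: Fresh-gas outlet faulted=occurs, Backup flowmeter faulted=not, Breathing circuit down=occurs → not all inputs occur → does not occur.
Anesthesia gas delivery interrupted [OR]: Scavenge line fails=not, Pipeline path unavailable=not, Main pressure regulator offline=not → no input occurs → does not occur.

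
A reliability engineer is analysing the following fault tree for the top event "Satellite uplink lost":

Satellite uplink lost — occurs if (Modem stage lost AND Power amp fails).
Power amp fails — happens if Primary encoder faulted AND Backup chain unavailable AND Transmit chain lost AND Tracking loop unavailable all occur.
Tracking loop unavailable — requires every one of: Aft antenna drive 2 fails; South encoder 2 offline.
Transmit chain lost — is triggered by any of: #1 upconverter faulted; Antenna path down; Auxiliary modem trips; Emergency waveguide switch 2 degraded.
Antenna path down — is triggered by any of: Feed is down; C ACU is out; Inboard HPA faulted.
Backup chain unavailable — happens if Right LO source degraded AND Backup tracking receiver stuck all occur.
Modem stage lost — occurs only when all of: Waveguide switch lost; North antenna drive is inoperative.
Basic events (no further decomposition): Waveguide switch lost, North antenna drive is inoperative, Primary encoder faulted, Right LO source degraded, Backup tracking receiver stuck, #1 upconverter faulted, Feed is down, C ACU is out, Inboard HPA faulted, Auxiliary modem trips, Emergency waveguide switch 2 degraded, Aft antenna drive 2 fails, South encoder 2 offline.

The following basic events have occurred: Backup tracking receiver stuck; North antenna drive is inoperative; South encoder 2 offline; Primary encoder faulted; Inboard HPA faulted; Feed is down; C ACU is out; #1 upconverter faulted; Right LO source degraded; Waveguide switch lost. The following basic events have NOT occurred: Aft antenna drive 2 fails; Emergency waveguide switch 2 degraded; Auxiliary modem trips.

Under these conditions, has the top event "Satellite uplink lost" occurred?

No

Modem stage lost [AND]: Waveguide switch lost=occurs, North antenna drive is inoperative=occurs → all inputs occur → occurs.
Backup chain unavailable [AND]: Right LO source degraded=occurs, Backup tracking receiver stuck=occurs → all inputs occur → occurs.
Antenna path down [OR]: Feed is down=occurs, C ACU is out=occurs, Inboard HPA faulted=occurs → at least one input occurs → occurs.
Transmit chain lost [OR]: #1 upconverter faulted=occurs, Antenna path down=occurs, Auxiliary modem trips=not, Emergency waveguide switch 2 degraded=not → at least one input occurs → occurs.
Tracking loop unavailable [AND]: Aft antenna drive 2 fails=not, South encoder 2 offline=occurs → not all inputs occur → does not occur.
Power amp fails [AND]: Primary encoder faulted=occurs, Backup chain unavailable=occurs, Transmit chain lost=occurs, Tracking loop unavailable=not → not all inputs occur → does not occur.
Satellite uplink lost [AND]: Modem stage lost=occurs, Power amp fails=not → not all inputs occur → does not occur.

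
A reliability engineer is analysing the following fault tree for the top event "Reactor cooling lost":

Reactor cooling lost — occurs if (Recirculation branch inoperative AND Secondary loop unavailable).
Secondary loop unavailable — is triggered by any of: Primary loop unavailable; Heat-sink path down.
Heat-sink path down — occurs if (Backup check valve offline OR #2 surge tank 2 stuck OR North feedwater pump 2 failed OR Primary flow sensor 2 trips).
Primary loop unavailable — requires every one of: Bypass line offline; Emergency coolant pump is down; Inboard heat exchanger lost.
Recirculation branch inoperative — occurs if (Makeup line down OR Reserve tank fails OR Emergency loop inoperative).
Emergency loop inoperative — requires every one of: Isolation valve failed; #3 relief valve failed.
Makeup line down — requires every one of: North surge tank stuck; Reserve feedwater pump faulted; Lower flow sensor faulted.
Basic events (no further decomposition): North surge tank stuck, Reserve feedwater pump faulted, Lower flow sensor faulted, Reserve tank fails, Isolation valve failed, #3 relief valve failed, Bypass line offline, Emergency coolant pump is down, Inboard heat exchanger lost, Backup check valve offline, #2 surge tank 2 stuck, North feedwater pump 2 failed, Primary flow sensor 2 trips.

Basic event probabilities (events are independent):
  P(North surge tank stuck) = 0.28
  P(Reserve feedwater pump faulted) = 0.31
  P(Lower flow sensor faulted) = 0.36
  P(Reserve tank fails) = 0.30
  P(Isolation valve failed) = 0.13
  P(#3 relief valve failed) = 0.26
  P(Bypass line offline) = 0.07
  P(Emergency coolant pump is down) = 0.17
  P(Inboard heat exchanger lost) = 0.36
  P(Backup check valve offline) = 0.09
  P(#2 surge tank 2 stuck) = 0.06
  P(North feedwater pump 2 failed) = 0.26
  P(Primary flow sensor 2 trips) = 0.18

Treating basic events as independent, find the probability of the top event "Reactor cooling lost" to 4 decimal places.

P(Makeup line down) [AND] = 0.28 × 0.31 × 0.36 = 0.031248
P(Emergency loop inoperative) [AND] = 0.13 × 0.26 = 0.033800
P(Recirculation branch inoperative) [OR] = 1 − (1−0.031248) × (1−0.30) × (1−0.033800) = 0.344794
P(Primary loop unavailable) [AND] = 0.07 × 0.17 × 0.36 = 0.004284
P(Heat-sink path down) [OR] = 1 − (1−0.09) × (1−0.06) × (1−0.26) × (1−0.18) = 0.480943
P(Secondary loop unavailable) [OR] = 1 − (1−0.004284) × (1−0.480943) = 0.483167
P(Reactor cooling lost) [AND] = 0.344794 × 0.483167 = 0.166593
Rounded to 4 decimal places: P(Reactor cooling lost) ≈ 0.1666.

0.1666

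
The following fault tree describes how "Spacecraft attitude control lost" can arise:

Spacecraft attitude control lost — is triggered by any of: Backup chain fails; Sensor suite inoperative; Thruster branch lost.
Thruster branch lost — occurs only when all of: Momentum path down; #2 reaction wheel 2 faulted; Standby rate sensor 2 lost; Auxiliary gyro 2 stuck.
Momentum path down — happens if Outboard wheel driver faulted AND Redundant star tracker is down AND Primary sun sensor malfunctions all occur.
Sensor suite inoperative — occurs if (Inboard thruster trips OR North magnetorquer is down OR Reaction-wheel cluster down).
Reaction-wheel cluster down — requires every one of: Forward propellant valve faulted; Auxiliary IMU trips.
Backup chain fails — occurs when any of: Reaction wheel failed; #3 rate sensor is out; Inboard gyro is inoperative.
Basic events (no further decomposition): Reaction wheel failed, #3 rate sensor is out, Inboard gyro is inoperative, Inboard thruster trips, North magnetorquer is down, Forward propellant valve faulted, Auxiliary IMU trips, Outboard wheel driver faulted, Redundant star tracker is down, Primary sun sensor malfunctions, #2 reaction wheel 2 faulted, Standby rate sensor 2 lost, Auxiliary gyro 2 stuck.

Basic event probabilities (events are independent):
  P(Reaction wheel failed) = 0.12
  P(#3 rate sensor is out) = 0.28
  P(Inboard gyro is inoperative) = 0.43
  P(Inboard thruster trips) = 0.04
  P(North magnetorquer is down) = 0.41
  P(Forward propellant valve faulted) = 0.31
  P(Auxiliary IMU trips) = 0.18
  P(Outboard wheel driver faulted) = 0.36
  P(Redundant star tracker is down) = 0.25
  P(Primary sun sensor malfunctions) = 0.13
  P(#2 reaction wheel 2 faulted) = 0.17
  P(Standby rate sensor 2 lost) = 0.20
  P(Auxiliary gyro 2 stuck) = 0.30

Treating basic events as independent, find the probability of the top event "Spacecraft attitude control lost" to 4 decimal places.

P(Backup chain fails) [OR] = 1 − (1−0.12) × (1−0.28) × (1−0.43) = 0.638848
P(Reaction-wheel cluster down) [AND] = 0.31 × 0.18 = 0.055800
P(Sensor suite inoperative) [OR] = 1 − (1−0.04) × (1−0.41) × (1−0.055800) = 0.465205
P(Momentum path down) [AND] = 0.36 × 0.25 × 0.13 = 0.011700
P(Thruster branch lost) [AND] = 0.011700 × 0.17 × 0.20 × 0.30 = 0.000119
P(Spacecraft attitude control lost) [OR] = 1 − (1−0.638848) × (1−0.465205) × (1−0.000119) = 0.806881
Rounded to 4 decimal places: P(Spacecraft attitude control lost) ≈ 0.8069.

0.8069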